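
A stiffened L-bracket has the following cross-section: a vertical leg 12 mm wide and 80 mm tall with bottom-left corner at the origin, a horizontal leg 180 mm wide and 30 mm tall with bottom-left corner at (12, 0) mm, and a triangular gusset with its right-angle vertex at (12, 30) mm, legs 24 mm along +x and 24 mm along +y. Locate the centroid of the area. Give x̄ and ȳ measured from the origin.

Part | A | x̄ᵢ | ȳᵢ | A·x̄ᵢ | A·ȳᵢ
vertical leg | 960.00 | 6.00 | 40.00 | 5760.00 | 38400.00
horizontal leg | 5400.00 | 102.00 | 15.00 | 550800.00 | 81000.00
gusset | 288.00 | 20.00 | 38.00 | 5760.00 | 10944.00
Σ | 6648.00 |  |  | 562320.00 | 130344.00
x̄ = 562320.00 / 6648.00 = 84.58 mm
ȳ = 130344.00 / 6648.00 = 19.61 mm

x̄ = 84.58 mm, ȳ = 19.61 mm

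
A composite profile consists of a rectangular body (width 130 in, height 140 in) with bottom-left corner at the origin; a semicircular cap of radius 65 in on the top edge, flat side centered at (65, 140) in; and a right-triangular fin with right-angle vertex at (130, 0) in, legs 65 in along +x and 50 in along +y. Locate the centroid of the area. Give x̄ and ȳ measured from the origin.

Part | A | x̄ᵢ | ȳᵢ | A·x̄ᵢ | A·ȳᵢ
rectangular body | 18200.00 | 65.00 | 70.00 | 1183000.00 | 1274000.00
semicircular top | 6636.61 | 65.00 | 167.59 | 431379.94 | 1112209.36
triangular fin | 1625.00 | 151.67 | 16.67 | 246458.33 | 27083.33
Σ | 26461.61 |  |  | 1860838.27 | 2413292.69
x̄ = 1860838.27 / 26461.61 = 70.32 in
ȳ = 2413292.69 / 26461.61 = 91.20 in

x̄ = 70.32 in, ȳ = 91.20 in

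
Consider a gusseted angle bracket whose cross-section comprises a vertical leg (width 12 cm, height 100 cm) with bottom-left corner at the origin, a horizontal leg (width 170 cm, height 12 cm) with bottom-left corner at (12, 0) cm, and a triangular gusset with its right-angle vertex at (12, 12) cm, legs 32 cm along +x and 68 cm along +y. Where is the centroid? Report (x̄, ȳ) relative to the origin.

x̄ = 53.08 cm, ȳ = 25.41 cm

vertical leg: A = 12 × 100 = 1200.00, centroid at (6.00, 50.00).
horizontal leg: A = 170 × 12 = 2040.00, centroid at (97.00, 6.00).
gusset: A = ½·32·68 = 1088.00, centroid at (22.67, 34.67).
ΣA = 4328.00 cm², ΣAx̄ = 229741.33 cm³, ΣAȳ = 109957.33 cm³.
x̄ = 229741.33/4328.00 = 53.08 cm; ȳ = 109957.33/4328.00 = 25.41 cm.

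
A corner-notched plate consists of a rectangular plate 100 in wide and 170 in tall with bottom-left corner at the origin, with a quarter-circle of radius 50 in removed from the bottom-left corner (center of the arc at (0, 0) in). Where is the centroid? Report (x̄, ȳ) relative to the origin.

plate: A = 100 × 170 = 17000.00, centroid at (50.00, 85.00).
removed quarter-circle: A = −¼π·50² = -1963.50, centroid at (21.22, 21.22).
ΣA = 15036.50 in²
ΣAx̄ = (17000.00)(50.00) + (-1963.50)(21.22) = 808333.33 in³
ΣAȳ = (17000.00)(85.00) + (-1963.50)(21.22) = 1403333.33 in³
x̄ = 808333.33 / 15036.50 = 53.76 in
ȳ = 1403333.33 / 15036.50 = 93.33 in

x̄ = 53.76 in, ȳ = 93.33 in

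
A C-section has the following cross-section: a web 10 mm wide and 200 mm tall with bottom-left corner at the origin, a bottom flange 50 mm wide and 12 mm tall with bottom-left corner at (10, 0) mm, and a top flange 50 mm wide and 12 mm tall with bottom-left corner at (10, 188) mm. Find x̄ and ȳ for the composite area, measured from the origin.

x̄ = 16.25 mm, ȳ = 100.00 mm

Part | A | x̄ᵢ | ȳᵢ | A·x̄ᵢ | A·ȳᵢ
web | 2000.00 | 5.00 | 100.00 | 10000.00 | 200000.00
bottom flange | 600.00 | 35.00 | 6.00 | 21000.00 | 3600.00
top flange | 600.00 | 35.00 | 194.00 | 21000.00 | 116400.00
Σ | 3200.00 |  |  | 52000.00 | 320000.00
x̄ = 52000.00 / 3200.00 = 16.25 mm
ȳ = 320000.00 / 3200.00 = 100.00 mm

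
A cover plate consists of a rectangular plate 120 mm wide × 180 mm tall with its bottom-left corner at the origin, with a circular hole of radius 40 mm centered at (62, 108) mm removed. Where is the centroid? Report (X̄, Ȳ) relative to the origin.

plate: A = 120 × 180 = 21600.00, centroid at (60.00, 90.00).
hole: A = −π·40² = -5026.55, centroid at (62.00, 108.00).
ΣA = 16573.45 mm², ΣAX̄ = 984354.01 mm³, ΣAȲ = 1401132.79 mm³.
X̄ = 984354.01/16573.45 = 59.39 mm; Ȳ = 1401132.79/16573.45 = 84.54 mm.

X̄ = 59.39 mm, Ȳ = 84.54 mm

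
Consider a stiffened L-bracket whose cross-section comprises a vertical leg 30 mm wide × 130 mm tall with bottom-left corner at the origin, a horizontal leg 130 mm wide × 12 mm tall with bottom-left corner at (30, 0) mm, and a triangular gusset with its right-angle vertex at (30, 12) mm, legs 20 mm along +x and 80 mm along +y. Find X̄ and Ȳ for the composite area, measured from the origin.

X̄ = 37.71 mm, Ȳ = 46.93 mm

vertical leg: A = 30 × 130 = 3900.00, centroid at (15.00, 65.00).
horizontal leg: A = 130 × 12 = 1560.00, centroid at (95.00, 6.00).
gusset: A = ½·20·80 = 800.00, centroid at (36.67, 38.67).
ΣA = 6260.00 mm²
ΣAX̄ = (3900.00)(15.00) + (1560.00)(95.00) + (800.00)(36.67) = 236033.33 mm³
ΣAȲ = (3900.00)(65.00) + (1560.00)(6.00) + (800.00)(38.67) = 293793.33 mm³
X̄ = 236033.33 / 6260.00 = 37.71 mm
Ȳ = 293793.33 / 6260.00 = 46.93 mm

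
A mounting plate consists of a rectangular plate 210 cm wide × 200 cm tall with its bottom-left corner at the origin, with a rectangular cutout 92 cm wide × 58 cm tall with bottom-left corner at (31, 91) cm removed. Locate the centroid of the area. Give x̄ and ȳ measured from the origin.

x̄ = 109.08 cm, ȳ = 97.09 cm

plate: A = 210 × 200 = 42000.00, centroid at (105.00, 100.00).
hole: A = −(92 × 58) = -5336.00, centroid at (77.00, 120.00).
ΣA = 36664.00 cm², ΣAx̄ = 3999128.00 cm³, ΣAȳ = 3559680.00 cm³.
x̄ = 3999128.00/36664.00 = 109.08 cm; ȳ = 3559680.00/36664.00 = 97.09 cm.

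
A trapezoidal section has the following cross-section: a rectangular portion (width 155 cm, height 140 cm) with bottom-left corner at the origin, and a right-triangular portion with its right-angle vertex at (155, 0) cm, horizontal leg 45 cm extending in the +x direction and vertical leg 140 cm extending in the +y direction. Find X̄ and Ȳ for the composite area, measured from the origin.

rectangular portion: A = 155 × 140 = 21700.00, centroid at (77.50, 70.00).
triangular portion: A = ½·45·140 = 3150.00, centroid at (170.00, 46.67).
ΣA = 24850.00 cm², ΣAX̄ = 2217250.00 cm³, ΣAȲ = 1666000.00 cm³.
X̄ = 2217250.00/24850.00 = 89.23 cm; Ȳ = 1666000.00/24850.00 = 67.04 cm.

X̄ = 89.23 cm, Ȳ = 67.04 cm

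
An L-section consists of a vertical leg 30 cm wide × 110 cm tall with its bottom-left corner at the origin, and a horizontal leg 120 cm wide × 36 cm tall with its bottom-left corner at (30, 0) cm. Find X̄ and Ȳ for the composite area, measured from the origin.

X̄ = 57.52 cm, Ȳ = 34.02 cm

vertical leg: A = 30 × 110 = 3300.00, centroid at (15.00, 55.00).
horizontal leg: A = 120 × 36 = 4320.00, centroid at (90.00, 18.00).
ΣA = 7620.00 cm², ΣAX̄ = 438300.00 cm³, ΣAȲ = 259260.00 cm³.
X̄ = 438300.00/7620.00 = 57.52 cm; Ȳ = 259260.00/7620.00 = 34.02 cm.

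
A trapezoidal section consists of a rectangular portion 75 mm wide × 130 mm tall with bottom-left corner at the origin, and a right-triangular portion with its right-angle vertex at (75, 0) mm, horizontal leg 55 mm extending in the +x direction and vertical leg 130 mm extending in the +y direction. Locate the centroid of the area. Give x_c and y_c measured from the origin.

x_c = 52.48 mm, y_c = 59.19 mm

Part | A | x̄ᵢ | ȳᵢ | A·x̄ᵢ | A·ȳᵢ
rectangular portion | 9750.00 | 37.50 | 65.00 | 365625.00 | 633750.00
triangular portion | 3575.00 | 93.33 | 43.33 | 333666.67 | 154916.67
Σ | 13325.00 |  |  | 699291.67 | 788666.67
x_c = 699291.67 / 13325.00 = 52.48 mm
y_c = 788666.67 / 13325.00 = 59.19 mm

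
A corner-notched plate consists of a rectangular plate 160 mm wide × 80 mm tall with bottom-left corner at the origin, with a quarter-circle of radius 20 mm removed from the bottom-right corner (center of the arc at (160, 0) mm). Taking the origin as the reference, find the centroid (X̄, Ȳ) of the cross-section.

X̄ = 78.20 mm, Ȳ = 40.79 mm

plate: A = 160 × 80 = 12800.00, centroid at (80.00, 40.00).
removed quarter-circle: A = −¼π·20² = -314.16, centroid at (151.51, 8.49).
ΣA = 12485.84 mm², ΣAX̄ = 976401.18 mm³, ΣAȲ = 509333.33 mm³.
X̄ = 976401.18/12485.84 = 78.20 mm; Ȳ = 509333.33/12485.84 = 40.79 mm.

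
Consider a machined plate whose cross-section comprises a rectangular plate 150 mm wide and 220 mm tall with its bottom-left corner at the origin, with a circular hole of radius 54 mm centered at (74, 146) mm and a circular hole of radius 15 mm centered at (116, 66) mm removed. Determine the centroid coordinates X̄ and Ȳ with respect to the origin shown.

plate: A = 150 × 220 = 33000.00, centroid at (75.00, 110.00).
hole 1: A = −π·54² = -9160.88, centroid at (74.00, 146.00).
hole 2: A = −π·15² = -706.86, centroid at (116.00, 66.00).
ΣA = 23132.26 mm², ΣAX̄ = 1715099.00 mm³, ΣAȲ = 2245858.26 mm³.
X̄ = 1715099.00/23132.26 = 74.14 mm; Ȳ = 2245858.26/23132.26 = 97.09 mm.

X̄ = 74.14 mm, Ȳ = 97.09 mm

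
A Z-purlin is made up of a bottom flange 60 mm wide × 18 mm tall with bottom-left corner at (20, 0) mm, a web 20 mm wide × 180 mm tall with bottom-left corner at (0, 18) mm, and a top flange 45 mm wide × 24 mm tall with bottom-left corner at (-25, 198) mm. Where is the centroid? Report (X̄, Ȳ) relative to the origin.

bottom flange: A = 60 × 18 = 1080.00, centroid at (50.00, 9.00).
web: A = 20 × 180 = 3600.00, centroid at (10.00, 108.00).
top flange: A = 45 × 24 = 1080.00, centroid at (-2.50, 210.00).
ΣA = 5760.00 mm²
ΣAX̄ = (1080.00)(50.00) + (3600.00)(10.00) + (1080.00)(-2.50) = 87300.00 mm³
ΣAȲ = (1080.00)(9.00) + (3600.00)(108.00) + (1080.00)(210.00) = 625320.00 mm³
X̄ = 87300.00 / 5760.00 = 15.16 mm
Ȳ = 625320.00 / 5760.00 = 108.56 mm

X̄ = 15.16 mm, Ȳ = 108.56 mm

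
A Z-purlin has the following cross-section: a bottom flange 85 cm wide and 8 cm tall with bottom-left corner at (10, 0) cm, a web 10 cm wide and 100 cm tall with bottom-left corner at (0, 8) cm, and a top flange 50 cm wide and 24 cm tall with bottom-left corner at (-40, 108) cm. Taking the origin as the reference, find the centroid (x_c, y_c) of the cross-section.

Part | A | x̄ᵢ | ȳᵢ | A·x̄ᵢ | A·ȳᵢ
bottom flange | 680.00 | 52.50 | 4.00 | 35700.00 | 2720.00
web | 1000.00 | 5.00 | 58.00 | 5000.00 | 58000.00
top flange | 1200.00 | -15.00 | 120.00 | -18000.00 | 144000.00
Σ | 2880.00 |  |  | 22700.00 | 204720.00
x_c = 22700.00 / 2880.00 = 7.88 cm
y_c = 204720.00 / 2880.00 = 71.08 cm

x_c = 7.88 cm, y_c = 71.08 cm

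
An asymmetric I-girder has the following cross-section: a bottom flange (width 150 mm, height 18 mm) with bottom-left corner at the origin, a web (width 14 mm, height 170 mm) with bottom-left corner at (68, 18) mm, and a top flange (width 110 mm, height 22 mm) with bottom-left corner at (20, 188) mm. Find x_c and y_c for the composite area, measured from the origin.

x_c = 75.00 mm, y_c = 100.14 mm

Part | A | x̄ᵢ | ȳᵢ | A·x̄ᵢ | A·ȳᵢ
bottom flange | 2700.00 | 75.00 | 9.00 | 202500.00 | 24300.00
web | 2380.00 | 75.00 | 103.00 | 178500.00 | 245140.00
top flange | 2420.00 | 75.00 | 199.00 | 181500.00 | 481580.00
Σ | 7500.00 |  |  | 562500.00 | 751020.00
x_c = 562500.00 / 7500.00 = 75.00 mm
y_c = 751020.00 / 7500.00 = 100.14 mm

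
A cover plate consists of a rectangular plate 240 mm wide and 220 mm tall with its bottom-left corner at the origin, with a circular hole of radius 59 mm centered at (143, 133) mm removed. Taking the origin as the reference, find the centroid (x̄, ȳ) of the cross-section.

x̄ = 113.99 mm, ȳ = 103.99 mm

Part | A | x̄ᵢ | ȳᵢ | A·x̄ᵢ | A·ȳᵢ
plate | 52800.00 | 120.00 | 110.00 | 6336000.00 | 5808000.00
hole | -10935.88 | 143.00 | 133.00 | -1563831.42 | -1454472.58
Σ | 41864.12 |  |  | 4772168.58 | 4353527.42
x̄ = 4772168.58 / 41864.12 = 113.99 mm
ȳ = 4353527.42 / 41864.12 = 103.99 mm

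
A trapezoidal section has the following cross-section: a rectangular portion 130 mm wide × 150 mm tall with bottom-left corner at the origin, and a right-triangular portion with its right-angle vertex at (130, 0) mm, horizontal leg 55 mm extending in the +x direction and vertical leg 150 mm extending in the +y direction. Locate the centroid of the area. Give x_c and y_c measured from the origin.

rectangular portion: A = 130 × 150 = 19500.00, centroid at (65.00, 75.00).
triangular portion: A = ½·55·150 = 4125.00, centroid at (148.33, 50.00).
ΣA = 23625.00 mm²
ΣAx_c = (19500.00)(65.00) + (4125.00)(148.33) = 1879375.00 mm³
ΣAy_c = (19500.00)(75.00) + (4125.00)(50.00) = 1668750.00 mm³
x_c = 1879375.00 / 23625.00 = 79.55 mm
y_c = 1668750.00 / 23625.00 = 70.63 mm

x_c = 79.55 mm, y_c = 70.63 mm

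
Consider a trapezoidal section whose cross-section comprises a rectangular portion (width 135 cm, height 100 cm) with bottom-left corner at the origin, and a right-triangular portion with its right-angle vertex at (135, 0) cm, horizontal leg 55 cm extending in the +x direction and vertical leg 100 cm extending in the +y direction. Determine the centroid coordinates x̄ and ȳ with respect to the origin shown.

rectangular portion: A = 135 × 100 = 13500.00, centroid at (67.50, 50.00).
triangular portion: A = ½·55·100 = 2750.00, centroid at (153.33, 33.33).
ΣA = 16250.00 cm², ΣAx̄ = 1332916.67 cm³, ΣAȳ = 766666.67 cm³.
x̄ = 1332916.67/16250.00 = 82.03 cm; ȳ = 766666.67/16250.00 = 47.18 cm.

x̄ = 82.03 cm, ȳ = 47.18 cm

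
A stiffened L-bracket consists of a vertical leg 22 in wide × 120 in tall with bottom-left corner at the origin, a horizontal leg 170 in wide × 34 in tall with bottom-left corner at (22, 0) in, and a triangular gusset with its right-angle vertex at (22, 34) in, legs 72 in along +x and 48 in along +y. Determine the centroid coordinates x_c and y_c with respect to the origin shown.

x_c = 71.64 in, y_c = 33.81 in

vertical leg: A = 22 × 120 = 2640.00, centroid at (11.00, 60.00).
horizontal leg: A = 170 × 34 = 5780.00, centroid at (107.00, 17.00).
gusset: A = ½·72·48 = 1728.00, centroid at (46.00, 50.00).
ΣA = 10148.00 in²
ΣAx_c = (2640.00)(11.00) + (5780.00)(107.00) + (1728.00)(46.00) = 726988.00 in³
ΣAy_c = (2640.00)(60.00) + (5780.00)(17.00) + (1728.00)(50.00) = 343060.00 in³
x_c = 726988.00 / 10148.00 = 71.64 in
y_c = 343060.00 / 10148.00 = 33.81 in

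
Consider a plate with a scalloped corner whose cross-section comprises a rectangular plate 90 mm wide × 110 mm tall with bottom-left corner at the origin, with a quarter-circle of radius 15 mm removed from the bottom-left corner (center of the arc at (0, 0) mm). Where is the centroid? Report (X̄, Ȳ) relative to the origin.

X̄ = 45.70 mm, Ȳ = 55.88 mm

plate: A = 90 × 110 = 9900.00, centroid at (45.00, 55.00).
removed quarter-circle: A = −¼π·15² = -176.71, centroid at (6.37, 6.37).
ΣA = 9723.29 mm²
ΣAX̄ = (9900.00)(45.00) + (-176.71)(6.37) = 444375.00 mm³
ΣAȲ = (9900.00)(55.00) + (-176.71)(6.37) = 543375.00 mm³
X̄ = 444375.00 / 9723.29 = 45.70 mm
Ȳ = 543375.00 / 9723.29 = 55.88 mm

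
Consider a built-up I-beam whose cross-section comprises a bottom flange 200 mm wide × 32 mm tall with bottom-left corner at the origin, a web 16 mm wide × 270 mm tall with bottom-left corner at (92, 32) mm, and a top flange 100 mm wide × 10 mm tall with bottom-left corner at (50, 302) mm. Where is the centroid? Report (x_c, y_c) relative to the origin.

x_c = 100.00 mm, y_c = 96.49 mm

bottom flange: A = 200 × 32 = 6400.00, centroid at (100.00, 16.00).
web: A = 16 × 270 = 4320.00, centroid at (100.00, 167.00).
top flange: A = 100 × 10 = 1000.00, centroid at (100.00, 307.00).
ΣA = 11720.00 mm²
ΣAx_c = (6400.00)(100.00) + (4320.00)(100.00) + (1000.00)(100.00) = 1172000.00 mm³
ΣAy_c = (6400.00)(16.00) + (4320.00)(167.00) + (1000.00)(307.00) = 1130840.00 mm³
x_c = 1172000.00 / 11720.00 = 100.00 mm
y_c = 1130840.00 / 11720.00 = 96.49 mm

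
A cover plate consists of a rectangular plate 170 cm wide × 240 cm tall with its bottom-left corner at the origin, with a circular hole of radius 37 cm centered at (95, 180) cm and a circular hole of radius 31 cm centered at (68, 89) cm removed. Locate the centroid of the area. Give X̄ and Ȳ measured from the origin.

Part | A | x̄ᵢ | ȳᵢ | A·x̄ᵢ | A·ȳᵢ
plate | 40800.00 | 85.00 | 120.00 | 3468000.00 | 4896000.00
hole 1 | -4300.84 | 95.00 | 180.00 | -408579.83 | -774151.26
hole 2 | -3019.07 | 68.00 | 89.00 | -205296.80 | -268697.28
Σ | 33480.09 |  |  | 2854123.37 | 3853151.46
X̄ = 2854123.37 / 33480.09 = 85.25 cm
Ȳ = 3853151.46 / 33480.09 = 115.09 cm

X̄ = 85.25 cm, Ȳ = 115.09 cm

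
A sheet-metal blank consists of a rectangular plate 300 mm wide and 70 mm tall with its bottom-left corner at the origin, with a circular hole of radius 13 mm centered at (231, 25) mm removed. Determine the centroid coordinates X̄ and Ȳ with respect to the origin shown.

X̄ = 147.90 mm, Ȳ = 35.26 mm

plate: A = 300 × 70 = 21000.00, centroid at (150.00, 35.00).
hole: A = −π·13² = -530.93, centroid at (231.00, 25.00).
ΣA = 20469.07 mm²
ΣAX̄ = (21000.00)(150.00) + (-530.93)(231.00) = 3027355.36 mm³
ΣAȲ = (21000.00)(35.00) + (-530.93)(25.00) = 721726.77 mm³
X̄ = 3027355.36 / 20469.07 = 147.90 mm
Ȳ = 721726.77 / 20469.07 = 35.26 mm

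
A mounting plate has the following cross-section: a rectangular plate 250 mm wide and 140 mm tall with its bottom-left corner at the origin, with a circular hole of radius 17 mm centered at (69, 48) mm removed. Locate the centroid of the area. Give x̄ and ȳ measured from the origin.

x̄ = 126.49 mm, ȳ = 70.59 mm

Part | A | x̄ᵢ | ȳᵢ | A·x̄ᵢ | A·ȳᵢ
plate | 35000.00 | 125.00 | 70.00 | 4375000.00 | 2450000.00
hole | -907.92 | 69.00 | 48.00 | -62646.50 | -43580.17
Σ | 34092.08 |  |  | 4312353.50 | 2406419.83
x̄ = 4312353.50 / 34092.08 = 126.49 mm
ȳ = 2406419.83 / 34092.08 = 70.59 mm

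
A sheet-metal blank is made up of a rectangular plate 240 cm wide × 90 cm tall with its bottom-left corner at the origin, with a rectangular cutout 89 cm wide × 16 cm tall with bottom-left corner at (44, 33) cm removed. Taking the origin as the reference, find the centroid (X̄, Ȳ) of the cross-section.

X̄ = 122.22 cm, Ȳ = 45.28 cm

Part | A | x̄ᵢ | ȳᵢ | A·x̄ᵢ | A·ȳᵢ
plate | 21600.00 | 120.00 | 45.00 | 2592000.00 | 972000.00
hole | -1424.00 | 88.50 | 41.00 | -126024.00 | -58384.00
Σ | 20176.00 |  |  | 2465976.00 | 913616.00
X̄ = 2465976.00 / 20176.00 = 122.22 cm
Ȳ = 913616.00 / 20176.00 = 45.28 cm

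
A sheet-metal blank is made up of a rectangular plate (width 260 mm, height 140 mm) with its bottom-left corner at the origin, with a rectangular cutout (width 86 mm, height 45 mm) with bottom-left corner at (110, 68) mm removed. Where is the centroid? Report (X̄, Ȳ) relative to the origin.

X̄ = 127.26 mm, Ȳ = 67.56 mm

Part | A | x̄ᵢ | ȳᵢ | A·x̄ᵢ | A·ȳᵢ
plate | 36400.00 | 130.00 | 70.00 | 4732000.00 | 2548000.00
hole | -3870.00 | 153.00 | 90.50 | -592110.00 | -350235.00
Σ | 32530.00 |  |  | 4139890.00 | 2197765.00
X̄ = 4139890.00 / 32530.00 = 127.26 mm
Ȳ = 2197765.00 / 32530.00 = 67.56 mm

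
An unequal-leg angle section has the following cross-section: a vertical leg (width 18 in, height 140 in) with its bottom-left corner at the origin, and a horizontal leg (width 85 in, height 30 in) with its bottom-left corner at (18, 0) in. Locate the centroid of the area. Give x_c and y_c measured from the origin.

x_c = 34.90 in, y_c = 42.34 in

vertical leg: A = 18 × 140 = 2520.00, centroid at (9.00, 70.00).
horizontal leg: A = 85 × 30 = 2550.00, centroid at (60.50, 15.00).
ΣA = 5070.00 in²
ΣAx_c = (2520.00)(9.00) + (2550.00)(60.50) = 176955.00 in³
ΣAy_c = (2520.00)(70.00) + (2550.00)(15.00) = 214650.00 in³
x_c = 176955.00 / 5070.00 = 34.90 in
y_c = 214650.00 / 5070.00 = 42.34 in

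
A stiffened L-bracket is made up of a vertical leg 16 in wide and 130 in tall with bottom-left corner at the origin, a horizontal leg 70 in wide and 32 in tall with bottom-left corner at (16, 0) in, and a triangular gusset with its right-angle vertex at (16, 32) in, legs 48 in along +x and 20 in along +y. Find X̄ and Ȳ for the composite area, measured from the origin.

vertical leg: A = 16 × 130 = 2080.00, centroid at (8.00, 65.00).
horizontal leg: A = 70 × 32 = 2240.00, centroid at (51.00, 16.00).
gusset: A = ½·48·20 = 480.00, centroid at (32.00, 38.67).
ΣA = 4800.00 in², ΣAX̄ = 146240.00 in³, ΣAȲ = 189600.00 in³.
X̄ = 146240.00/4800.00 = 30.47 in; Ȳ = 189600.00/4800.00 = 39.50 in.

X̄ = 30.47 in, Ȳ = 39.50 in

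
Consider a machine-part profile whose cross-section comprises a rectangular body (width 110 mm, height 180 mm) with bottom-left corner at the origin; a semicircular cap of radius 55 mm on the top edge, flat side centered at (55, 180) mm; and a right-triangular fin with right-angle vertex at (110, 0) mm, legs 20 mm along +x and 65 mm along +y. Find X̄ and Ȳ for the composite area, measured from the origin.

X̄ = 56.59 mm, Ȳ = 109.61 mm

rectangular body: A = 110 × 180 = 19800.00, centroid at (55.00, 90.00).
semicircular top: A = ½π·55² = 4751.66, centroid at (55.00, 203.34).
triangular fin: A = ½·20·65 = 650.00, centroid at (116.67, 21.67).
ΣA = 25201.66 mm²
ΣAX̄ = (19800.00)(55.00) + (4751.66)(55.00) + (650.00)(116.67) = 1426174.57 mm³
ΣAȲ = (19800.00)(90.00) + (4751.66)(203.34) + (650.00)(21.67) = 2762298.60 mm³
X̄ = 1426174.57 / 25201.66 = 56.59 mm
Ȳ = 2762298.60 / 25201.66 = 109.61 mm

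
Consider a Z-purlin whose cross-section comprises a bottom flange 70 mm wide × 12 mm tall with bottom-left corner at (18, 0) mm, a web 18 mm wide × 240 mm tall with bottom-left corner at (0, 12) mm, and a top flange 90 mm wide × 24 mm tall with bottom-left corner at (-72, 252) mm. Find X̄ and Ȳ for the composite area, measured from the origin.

X̄ = 3.43 mm, Ȳ = 156.49 mm

bottom flange: A = 70 × 12 = 840.00, centroid at (53.00, 6.00).
web: A = 18 × 240 = 4320.00, centroid at (9.00, 132.00).
top flange: A = 90 × 24 = 2160.00, centroid at (-27.00, 264.00).
ΣA = 7320.00 mm², ΣAX̄ = 25080.00 mm³, ΣAȲ = 1145520.00 mm³.
X̄ = 25080.00/7320.00 = 3.43 mm; Ȳ = 1145520.00/7320.00 = 156.49 mm.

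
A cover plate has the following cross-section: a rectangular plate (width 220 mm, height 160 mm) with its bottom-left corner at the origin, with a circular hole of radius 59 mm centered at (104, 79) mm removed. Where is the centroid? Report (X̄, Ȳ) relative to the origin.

plate: A = 220 × 160 = 35200.00, centroid at (110.00, 80.00).
hole: A = −π·59² = -10935.88, centroid at (104.00, 79.00).
ΣA = 24264.12 mm², ΣAX̄ = 2734668.06 mm³, ΣAȲ = 1952065.16 mm³.
X̄ = 2734668.06/24264.12 = 112.70 mm; Ȳ = 1952065.16/24264.12 = 80.45 mm.

X̄ = 112.70 mm, Ȳ = 80.45 mm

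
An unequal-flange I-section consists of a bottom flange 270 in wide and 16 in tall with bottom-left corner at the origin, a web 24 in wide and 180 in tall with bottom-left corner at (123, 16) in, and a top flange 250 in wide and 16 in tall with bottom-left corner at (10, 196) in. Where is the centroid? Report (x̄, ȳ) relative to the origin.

bottom flange: A = 270 × 16 = 4320.00, centroid at (135.00, 8.00).
web: A = 24 × 180 = 4320.00, centroid at (135.00, 106.00).
top flange: A = 250 × 16 = 4000.00, centroid at (135.00, 204.00).
ΣA = 12640.00 in², ΣAx̄ = 1706400.00 in³, ΣAȳ = 1308480.00 in³.
x̄ = 1706400.00/12640.00 = 135.00 in; ȳ = 1308480.00/12640.00 = 103.52 in.

x̄ = 135.00 in, ȳ = 103.52 in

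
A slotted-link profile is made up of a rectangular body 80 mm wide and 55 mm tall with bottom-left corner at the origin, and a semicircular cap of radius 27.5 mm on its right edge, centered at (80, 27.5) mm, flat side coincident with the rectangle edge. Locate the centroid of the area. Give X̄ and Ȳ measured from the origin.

X̄ = 50.98 mm, Ȳ = 27.50 mm

rectangular body: A = 80 × 55 = 4400.00, centroid at (40.00, 27.50).
semicircular end: A = ½π·27.5² = 1187.91, centroid at (91.67, 27.50).
ΣA = 5587.91 mm², ΣAX̄ = 284897.76 mm³, ΣAȲ = 153667.65 mm³.
X̄ = 284897.76/5587.91 = 50.98 mm; Ȳ = 153667.65/5587.91 = 27.50 mm.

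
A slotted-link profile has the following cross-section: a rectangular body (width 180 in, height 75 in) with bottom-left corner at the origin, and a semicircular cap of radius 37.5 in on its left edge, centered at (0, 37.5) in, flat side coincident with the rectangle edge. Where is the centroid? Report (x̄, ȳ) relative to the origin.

x̄ = 75.11 in, ȳ = 37.50 in

rectangular body: A = 180 × 75 = 13500.00, centroid at (90.00, 37.50).
semicircular end: A = ½π·37.5² = 2208.93, centroid at (-15.92, 37.50).
ΣA = 15708.93 in²
ΣAx̄ = (13500.00)(90.00) + (2208.93)(-15.92) = 1179843.75 in³
ΣAȳ = (13500.00)(37.50) + (2208.93)(37.50) = 589084.96 in³
x̄ = 1179843.75 / 15708.93 = 75.11 in
ȳ = 589084.96 / 15708.93 = 37.50 in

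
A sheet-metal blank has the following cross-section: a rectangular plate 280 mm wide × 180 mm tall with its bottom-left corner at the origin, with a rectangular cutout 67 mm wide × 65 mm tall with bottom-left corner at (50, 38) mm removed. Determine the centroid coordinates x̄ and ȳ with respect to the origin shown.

plate: A = 280 × 180 = 50400.00, centroid at (140.00, 90.00).
hole: A = −(67 × 65) = -4355.00, centroid at (83.50, 70.50).
ΣA = 46045.00 mm²
ΣAx̄ = (50400.00)(140.00) + (-4355.00)(83.50) = 6692357.50 mm³
ΣAȳ = (50400.00)(90.00) + (-4355.00)(70.50) = 4228972.50 mm³
x̄ = 6692357.50 / 46045.00 = 145.34 mm
ȳ = 4228972.50 / 46045.00 = 91.84 mm

x̄ = 145.34 mm, ȳ = 91.84 mm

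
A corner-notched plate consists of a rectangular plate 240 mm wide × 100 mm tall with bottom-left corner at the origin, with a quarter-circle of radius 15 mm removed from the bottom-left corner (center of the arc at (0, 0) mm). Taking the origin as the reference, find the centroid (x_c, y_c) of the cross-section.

x_c = 120.84 mm, y_c = 50.32 mm

plate: A = 240 × 100 = 24000.00, centroid at (120.00, 50.00).
removed quarter-circle: A = −¼π·15² = -176.71, centroid at (6.37, 6.37).
ΣA = 23823.29 mm², ΣAx_c = 2878875.00 mm³, ΣAy_c = 1198875.00 mm³.
x_c = 2878875.00/23823.29 = 120.84 mm; y_c = 1198875.00/23823.29 = 50.32 mm.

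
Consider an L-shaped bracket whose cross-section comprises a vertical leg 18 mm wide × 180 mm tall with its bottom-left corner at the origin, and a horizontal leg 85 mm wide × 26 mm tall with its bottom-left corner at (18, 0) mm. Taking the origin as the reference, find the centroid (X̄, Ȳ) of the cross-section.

vertical leg: A = 18 × 180 = 3240.00, centroid at (9.00, 90.00).
horizontal leg: A = 85 × 26 = 2210.00, centroid at (60.50, 13.00).
ΣA = 5450.00 mm², ΣAX̄ = 162865.00 mm³, ΣAȲ = 320330.00 mm³.
X̄ = 162865.00/5450.00 = 29.88 mm; Ȳ = 320330.00/5450.00 = 58.78 mm.

X̄ = 29.88 mm, Ȳ = 58.78 mm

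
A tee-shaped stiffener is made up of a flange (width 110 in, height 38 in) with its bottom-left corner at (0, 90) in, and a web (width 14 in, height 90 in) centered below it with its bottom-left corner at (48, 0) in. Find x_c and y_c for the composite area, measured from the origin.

x_c = 55.00 in, y_c = 94.18 in

Part | A | x̄ᵢ | ȳᵢ | A·x̄ᵢ | A·ȳᵢ
web | 1260.00 | 55.00 | 45.00 | 69300.00 | 56700.00
flange | 4180.00 | 55.00 | 109.00 | 229900.00 | 455620.00
Σ | 5440.00 |  |  | 299200.00 | 512320.00
x_c = 299200.00 / 5440.00 = 55.00 in
y_c = 512320.00 / 5440.00 = 94.18 in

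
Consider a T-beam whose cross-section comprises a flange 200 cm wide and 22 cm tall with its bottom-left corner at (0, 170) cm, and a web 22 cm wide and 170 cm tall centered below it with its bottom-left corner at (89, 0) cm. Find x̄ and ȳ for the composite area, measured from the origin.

Part | A | x̄ᵢ | ȳᵢ | A·x̄ᵢ | A·ȳᵢ
web | 3740.00 | 100.00 | 85.00 | 374000.00 | 317900.00
flange | 4400.00 | 100.00 | 181.00 | 440000.00 | 796400.00
Σ | 8140.00 |  |  | 814000.00 | 1114300.00
x̄ = 814000.00 / 8140.00 = 100.00 cm
ȳ = 1114300.00 / 8140.00 = 136.89 cm

x̄ = 100.00 cm, ȳ = 136.89 cm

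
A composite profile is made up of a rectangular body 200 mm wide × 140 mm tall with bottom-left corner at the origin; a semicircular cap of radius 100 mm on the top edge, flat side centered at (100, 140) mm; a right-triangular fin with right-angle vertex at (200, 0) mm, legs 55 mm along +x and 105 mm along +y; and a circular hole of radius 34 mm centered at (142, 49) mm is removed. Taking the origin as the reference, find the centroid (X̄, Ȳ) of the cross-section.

rectangular body: A = 200 × 140 = 28000.00, centroid at (100.00, 70.00).
semicircular top: A = ½π·100² = 15707.96, centroid at (100.00, 182.44).
triangular fin: A = ½·55·105 = 2887.50, centroid at (218.33, 35.00).
hole: A = −π·34² = -3631.68, centroid at (142.00, 49.00).
ΣA = 42963.78 mm²
ΣAX̄ = (28000.00)(100.00) + (15707.96)(100.00) + (2887.50)(218.33) + (-3631.68)(142.00) = 4485535.11 mm³
ΣAȲ = (28000.00)(70.00) + (15707.96)(182.44) + (2887.50)(35.00) + (-3631.68)(49.00) = 4748891.65 mm³
X̄ = 4485535.11 / 42963.78 = 104.40 mm
Ȳ = 4748891.65 / 42963.78 = 110.53 mm

X̄ = 104.40 mm, Ȳ = 110.53 mm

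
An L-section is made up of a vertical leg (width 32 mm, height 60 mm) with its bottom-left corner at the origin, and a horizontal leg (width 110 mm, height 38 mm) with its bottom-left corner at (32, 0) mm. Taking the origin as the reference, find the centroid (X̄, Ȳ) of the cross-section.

X̄ = 64.65 mm, Ȳ = 22.46 mm

vertical leg: A = 32 × 60 = 1920.00, centroid at (16.00, 30.00).
horizontal leg: A = 110 × 38 = 4180.00, centroid at (87.00, 19.00).
ΣA = 6100.00 mm², ΣAX̄ = 394380.00 mm³, ΣAȲ = 137020.00 mm³.
X̄ = 394380.00/6100.00 = 64.65 mm; Ȳ = 137020.00/6100.00 = 22.46 mm.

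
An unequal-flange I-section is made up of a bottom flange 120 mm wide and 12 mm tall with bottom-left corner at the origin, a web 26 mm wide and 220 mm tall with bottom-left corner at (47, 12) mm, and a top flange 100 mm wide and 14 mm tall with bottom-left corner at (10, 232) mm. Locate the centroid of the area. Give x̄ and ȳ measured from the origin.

x̄ = 60.00 mm, ȳ = 121.62 mm

bottom flange: A = 120 × 12 = 1440.00, centroid at (60.00, 6.00).
web: A = 26 × 220 = 5720.00, centroid at (60.00, 122.00).
top flange: A = 100 × 14 = 1400.00, centroid at (60.00, 239.00).
ΣA = 8560.00 mm², ΣAx̄ = 513600.00 mm³, ΣAȳ = 1041080.00 mm³.
x̄ = 513600.00/8560.00 = 60.00 mm; ȳ = 1041080.00/8560.00 = 121.62 mm.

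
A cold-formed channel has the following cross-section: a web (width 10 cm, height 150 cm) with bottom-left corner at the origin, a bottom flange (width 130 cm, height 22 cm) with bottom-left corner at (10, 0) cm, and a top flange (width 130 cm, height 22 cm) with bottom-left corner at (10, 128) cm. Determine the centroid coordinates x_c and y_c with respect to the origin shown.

x_c = 60.46 cm, y_c = 75.00 cm

web: A = 10 × 150 = 1500.00, centroid at (5.00, 75.00).
bottom flange: A = 130 × 22 = 2860.00, centroid at (75.00, 11.00).
top flange: A = 130 × 22 = 2860.00, centroid at (75.00, 139.00).
ΣA = 7220.00 cm², ΣAx_c = 436500.00 cm³, ΣAy_c = 541500.00 cm³.
x_c = 436500.00/7220.00 = 60.46 cm; y_c = 541500.00/7220.00 = 75.00 cm.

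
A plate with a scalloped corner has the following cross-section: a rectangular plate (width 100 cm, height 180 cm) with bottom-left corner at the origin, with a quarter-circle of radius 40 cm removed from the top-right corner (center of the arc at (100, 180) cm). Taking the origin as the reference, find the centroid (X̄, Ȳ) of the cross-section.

X̄ = 47.52 cm, Ȳ = 84.52 cm

Part | A | x̄ᵢ | ȳᵢ | A·x̄ᵢ | A·ȳᵢ
plate | 18000.00 | 50.00 | 90.00 | 900000.00 | 1620000.00
removed quarter-circle | -1256.64 | 83.02 | 163.02 | -104330.37 | -204861.34
Σ | 16743.36 |  |  | 795669.63 | 1415138.66
X̄ = 795669.63 / 16743.36 = 47.52 cm
Ȳ = 1415138.66 / 16743.36 = 84.52 cm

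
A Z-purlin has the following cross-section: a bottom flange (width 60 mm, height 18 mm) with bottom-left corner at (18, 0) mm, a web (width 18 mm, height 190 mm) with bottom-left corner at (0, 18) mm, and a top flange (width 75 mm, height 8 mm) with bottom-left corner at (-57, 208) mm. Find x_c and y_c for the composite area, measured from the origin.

x_c = 13.91 mm, y_c = 102.62 mm

bottom flange: A = 60 × 18 = 1080.00, centroid at (48.00, 9.00).
web: A = 18 × 190 = 3420.00, centroid at (9.00, 113.00).
top flange: A = 75 × 8 = 600.00, centroid at (-19.50, 212.00).
ΣA = 5100.00 mm²
ΣAx_c = (1080.00)(48.00) + (3420.00)(9.00) + (600.00)(-19.50) = 70920.00 mm³
ΣAy_c = (1080.00)(9.00) + (3420.00)(113.00) + (600.00)(212.00) = 523380.00 mm³
x_c = 70920.00 / 5100.00 = 13.91 mm
y_c = 523380.00 / 5100.00 = 102.62 mm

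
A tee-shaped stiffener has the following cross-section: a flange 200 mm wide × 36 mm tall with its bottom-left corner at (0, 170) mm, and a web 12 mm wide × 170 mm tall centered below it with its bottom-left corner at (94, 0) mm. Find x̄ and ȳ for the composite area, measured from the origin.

x̄ = 100.00 mm, ȳ = 165.26 mm

web: A = 12 × 170 = 2040.00, centroid at (100.00, 85.00).
flange: A = 200 × 36 = 7200.00, centroid at (100.00, 188.00).
ΣA = 9240.00 mm²
ΣAx̄ = (2040.00)(100.00) + (7200.00)(100.00) = 924000.00 mm³
ΣAȳ = (2040.00)(85.00) + (7200.00)(188.00) = 1527000.00 mm³
x̄ = 924000.00 / 9240.00 = 100.00 mm
ȳ = 1527000.00 / 9240.00 = 165.26 mm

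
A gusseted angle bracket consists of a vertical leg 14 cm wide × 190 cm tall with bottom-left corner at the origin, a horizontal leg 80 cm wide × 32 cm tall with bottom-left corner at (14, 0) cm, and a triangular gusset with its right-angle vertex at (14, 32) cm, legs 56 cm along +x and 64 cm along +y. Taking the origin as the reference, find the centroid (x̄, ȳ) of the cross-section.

x̄ = 30.72 cm, ȳ = 55.51 cm

Part | A | x̄ᵢ | ȳᵢ | A·x̄ᵢ | A·ȳᵢ
vertical leg | 2660.00 | 7.00 | 95.00 | 18620.00 | 252700.00
horizontal leg | 2560.00 | 54.00 | 16.00 | 138240.00 | 40960.00
gusset | 1792.00 | 32.67 | 53.33 | 58538.67 | 95573.33
Σ | 7012.00 |  |  | 215398.67 | 389233.33
x̄ = 215398.67 / 7012.00 = 30.72 cm
ȳ = 389233.33 / 7012.00 = 55.51 cm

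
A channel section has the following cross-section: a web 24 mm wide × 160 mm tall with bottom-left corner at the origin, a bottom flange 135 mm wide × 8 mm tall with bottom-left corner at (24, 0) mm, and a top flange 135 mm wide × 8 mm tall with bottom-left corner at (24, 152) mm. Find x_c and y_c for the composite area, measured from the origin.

x_c = 40.62 mm, y_c = 80.00 mm

web: A = 24 × 160 = 3840.00, centroid at (12.00, 80.00).
bottom flange: A = 135 × 8 = 1080.00, centroid at (91.50, 4.00).
top flange: A = 135 × 8 = 1080.00, centroid at (91.50, 156.00).
ΣA = 6000.00 mm², ΣAx_c = 243720.00 mm³, ΣAy_c = 480000.00 mm³.
x_c = 243720.00/6000.00 = 40.62 mm; y_c = 480000.00/6000.00 = 80.00 mm.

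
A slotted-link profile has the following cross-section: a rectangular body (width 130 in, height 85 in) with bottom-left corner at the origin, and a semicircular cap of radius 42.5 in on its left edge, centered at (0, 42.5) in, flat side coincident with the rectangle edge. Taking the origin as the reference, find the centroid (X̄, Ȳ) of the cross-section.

Part | A | x̄ᵢ | ȳᵢ | A·x̄ᵢ | A·ȳᵢ
rectangular body | 11050.00 | 65.00 | 42.50 | 718250.00 | 469625.00
semicircular end | 2837.25 | -18.04 | 42.50 | -51177.08 | 120583.16
Σ | 13887.25 |  |  | 667072.92 | 590208.16
X̄ = 667072.92 / 13887.25 = 48.03 in
Ȳ = 590208.16 / 13887.25 = 42.50 in

X̄ = 48.03 in, Ȳ = 42.50 in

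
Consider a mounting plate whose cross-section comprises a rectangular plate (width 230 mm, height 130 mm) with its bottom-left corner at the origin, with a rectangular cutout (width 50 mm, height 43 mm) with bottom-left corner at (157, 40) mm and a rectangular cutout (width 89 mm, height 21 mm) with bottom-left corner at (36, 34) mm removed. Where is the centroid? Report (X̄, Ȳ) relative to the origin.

plate: A = 230 × 130 = 29900.00, centroid at (115.00, 65.00).
hole 1: A = −(50 × 43) = -2150.00, centroid at (182.00, 61.50).
hole 2: A = −(89 × 21) = -1869.00, centroid at (80.50, 44.50).
ΣA = 25881.00 mm²
ΣAX̄ = (29900.00)(115.00) + (-2150.00)(182.00) + (-1869.00)(80.50) = 2896745.50 mm³
ΣAȲ = (29900.00)(65.00) + (-2150.00)(61.50) + (-1869.00)(44.50) = 1728104.50 mm³
X̄ = 2896745.50 / 25881.00 = 111.93 mm
Ȳ = 1728104.50 / 25881.00 = 66.77 mm

X̄ = 111.93 mm, Ȳ = 66.77 mm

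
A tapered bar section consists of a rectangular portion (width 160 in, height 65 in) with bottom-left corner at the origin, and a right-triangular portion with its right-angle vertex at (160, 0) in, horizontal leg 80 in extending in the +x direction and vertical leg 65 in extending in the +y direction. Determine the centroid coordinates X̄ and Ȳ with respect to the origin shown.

rectangular portion: A = 160 × 65 = 10400.00, centroid at (80.00, 32.50).
triangular portion: A = ½·80·65 = 2600.00, centroid at (186.67, 21.67).
ΣA = 13000.00 in²
ΣAX̄ = (10400.00)(80.00) + (2600.00)(186.67) = 1317333.33 in³
ΣAȲ = (10400.00)(32.50) + (2600.00)(21.67) = 394333.33 in³
X̄ = 1317333.33 / 13000.00 = 101.33 in
Ȳ = 394333.33 / 13000.00 = 30.33 in

X̄ = 101.33 in, Ȳ = 30.33 in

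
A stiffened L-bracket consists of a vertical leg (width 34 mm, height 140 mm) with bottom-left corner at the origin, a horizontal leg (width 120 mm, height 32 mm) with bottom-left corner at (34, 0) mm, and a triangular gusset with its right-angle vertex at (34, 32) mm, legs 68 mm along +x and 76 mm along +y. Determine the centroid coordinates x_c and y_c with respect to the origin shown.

vertical leg: A = 34 × 140 = 4760.00, centroid at (17.00, 70.00).
horizontal leg: A = 120 × 32 = 3840.00, centroid at (94.00, 16.00).
gusset: A = ½·68·76 = 2584.00, centroid at (56.67, 57.33).
ΣA = 11184.00 mm², ΣAx_c = 588306.67 mm³, ΣAy_c = 542789.33 mm³.
x_c = 588306.67/11184.00 = 52.60 mm; y_c = 542789.33/11184.00 = 48.53 mm.

x_c = 52.60 mm, y_c = 48.53 mm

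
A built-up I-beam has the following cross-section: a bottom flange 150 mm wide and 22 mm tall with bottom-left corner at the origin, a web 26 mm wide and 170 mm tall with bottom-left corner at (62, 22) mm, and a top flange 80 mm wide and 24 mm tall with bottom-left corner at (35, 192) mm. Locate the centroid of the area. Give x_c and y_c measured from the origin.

bottom flange: A = 150 × 22 = 3300.00, centroid at (75.00, 11.00).
web: A = 26 × 170 = 4420.00, centroid at (75.00, 107.00).
top flange: A = 80 × 24 = 1920.00, centroid at (75.00, 204.00).
ΣA = 9640.00 mm², ΣAx_c = 723000.00 mm³, ΣAy_c = 900920.00 mm³.
x_c = 723000.00/9640.00 = 75.00 mm; y_c = 900920.00/9640.00 = 93.46 mm.

x_c = 75.00 mm, y_c = 93.46 mm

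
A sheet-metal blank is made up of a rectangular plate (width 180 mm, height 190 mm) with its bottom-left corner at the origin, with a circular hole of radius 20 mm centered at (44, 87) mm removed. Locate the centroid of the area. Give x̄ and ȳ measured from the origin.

plate: A = 180 × 190 = 34200.00, centroid at (90.00, 95.00).
hole: A = −π·20² = -1256.64, centroid at (44.00, 87.00).
ΣA = 32943.36 mm², ΣAx̄ = 3022707.97 mm³, ΣAȳ = 3139672.58 mm³.
x̄ = 3022707.97/32943.36 = 91.75 mm; ȳ = 3139672.58/32943.36 = 95.31 mm.

x̄ = 91.75 mm, ȳ = 95.31 mm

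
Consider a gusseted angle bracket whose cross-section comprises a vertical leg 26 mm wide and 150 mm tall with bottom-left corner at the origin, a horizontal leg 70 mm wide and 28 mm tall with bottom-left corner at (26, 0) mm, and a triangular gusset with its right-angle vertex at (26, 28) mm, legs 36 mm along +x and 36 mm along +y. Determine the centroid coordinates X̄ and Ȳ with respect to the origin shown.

Part | A | x̄ᵢ | ȳᵢ | A·x̄ᵢ | A·ȳᵢ
vertical leg | 3900.00 | 13.00 | 75.00 | 50700.00 | 292500.00
horizontal leg | 1960.00 | 61.00 | 14.00 | 119560.00 | 27440.00
gusset | 648.00 | 38.00 | 40.00 | 24624.00 | 25920.00
Σ | 6508.00 |  |  | 194884.00 | 345860.00
X̄ = 194884.00 / 6508.00 = 29.95 mm
Ȳ = 345860.00 / 6508.00 = 53.14 mm

X̄ = 29.95 mm, Ȳ = 53.14 mm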